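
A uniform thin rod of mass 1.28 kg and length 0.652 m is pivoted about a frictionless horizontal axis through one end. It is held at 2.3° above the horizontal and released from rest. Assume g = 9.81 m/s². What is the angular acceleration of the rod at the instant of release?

About the pivot, I = (1/3)ML² = (1/3)(1.28)(0.652)² = 0.1814 kg·m².
The weight acts at the center, a distance L/2 = 0.3260 m from the pivot; τ = Mg(L/2) cos 2.3° = 4.090 N·m.
α = τ/I = 4.090/0.1814 = 22.55 rad/s².

α ≈ 22.6 rad/s²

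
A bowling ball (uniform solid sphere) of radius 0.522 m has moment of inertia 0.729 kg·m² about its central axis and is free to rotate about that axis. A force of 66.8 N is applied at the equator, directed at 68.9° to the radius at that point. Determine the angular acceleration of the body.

α ≈ 44.6 rad/s²

Only the tangential component produces torque: τ = F R sinθ = (66.8)(0.522) sin 68.9° = 32.53 N·m.
From τ = Iα: α = 32.53/0.7290 = 44.63 rad/s².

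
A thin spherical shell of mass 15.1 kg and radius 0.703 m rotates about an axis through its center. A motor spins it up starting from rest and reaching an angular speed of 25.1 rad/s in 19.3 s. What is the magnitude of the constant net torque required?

I = (2/3)MR² = (2/3)(15.1)(0.703)² = 4.975 kg·m².
α = Δω/Δt = (25.1 − 0)/19.3 = 1.301 rad/s².
τ = Iα = (4.975)(1.301) = 6.470 N·m.

τ ≈ 6.47 N·m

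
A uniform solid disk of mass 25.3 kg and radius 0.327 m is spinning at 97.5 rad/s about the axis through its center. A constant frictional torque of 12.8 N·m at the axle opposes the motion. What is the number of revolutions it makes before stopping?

I = ½MR² = (1/2)(25.3)(0.327)² = 1.353 kg·m².
The net torque has magnitude 12.8 N·m, opposing ω.
|α| = τ/I = 12.80/1.353 = 9.463 rad/s² (deceleration).
ω² = ω₀² − 2|α|θ with ω = 0 ⇒ θ = ω₀²/(2|α|) = 502.3 rad = 79.94 rev.

≈ 79.9 revolutions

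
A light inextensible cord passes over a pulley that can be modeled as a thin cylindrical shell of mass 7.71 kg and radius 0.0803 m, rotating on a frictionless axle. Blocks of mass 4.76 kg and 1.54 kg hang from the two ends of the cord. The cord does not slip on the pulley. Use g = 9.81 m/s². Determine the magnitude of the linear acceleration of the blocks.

I = MR² = (7.71)(0.0803)² = 0.04971 kg·m².
Heavier block: m₁g − T₁ = m₁a. Lighter block: T₂ − m₂g = m₂a.
Pulley: (T₁ − T₂)R = Iα = I(a/R), so T₁ − T₂ = (I/R²)a = 1·M_p a = 7.710·a.
Adding the three: (m₁ − m₂)g = (m₁ + m₂ + 7.710)a, so a = (4.76 − 1.54)(9.81)/(4.76 + 1.54 + 7.710) = 2.255 m/s².

a ≈ 2.25 m/s²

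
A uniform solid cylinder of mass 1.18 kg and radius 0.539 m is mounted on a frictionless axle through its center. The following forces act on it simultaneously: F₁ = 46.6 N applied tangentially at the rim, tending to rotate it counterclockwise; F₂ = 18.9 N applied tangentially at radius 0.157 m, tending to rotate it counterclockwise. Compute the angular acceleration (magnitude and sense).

I = ½MR² = (1/2)(1.18)(0.539)² = 0.1714 kg·m².
Taking counterclockwise as positive: τ₁ = +(46.6)(0.539) = +25.12 N·m; τ₂ = +(18.9)(0.157) = +2.967 N·m.
Net torque τ = 28.08 N·m.
α = τ/I = 28.08/0.1714 = 163.8 rad/s².

α ≈ 164 rad/s², counterclockwise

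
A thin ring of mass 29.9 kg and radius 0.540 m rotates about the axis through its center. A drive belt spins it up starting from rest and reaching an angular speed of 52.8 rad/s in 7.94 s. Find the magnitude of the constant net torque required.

I = MR² = (29.9)(0.540)² = 8.719 kg·m².
α = Δω/Δt = (52.8 − 0)/7.94 = 6.650 rad/s².
τ = Iα = (8.719)(6.650) = 57.98 N·m.

τ ≈ 58.0 N·m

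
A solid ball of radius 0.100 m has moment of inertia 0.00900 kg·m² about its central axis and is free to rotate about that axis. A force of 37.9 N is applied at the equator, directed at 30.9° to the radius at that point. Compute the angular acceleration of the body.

α ≈ 216 rad/s²

Only the tangential component produces torque: τ = F R sinθ = (37.9)(0.100) sin 30.9° = 1.946 N·m.
From τ = Iα: α = 1.946/0.009000 = 216.3 rad/s².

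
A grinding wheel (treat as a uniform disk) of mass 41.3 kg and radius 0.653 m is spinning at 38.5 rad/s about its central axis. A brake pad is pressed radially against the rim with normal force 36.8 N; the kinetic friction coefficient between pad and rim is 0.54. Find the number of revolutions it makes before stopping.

≈ 80.0 revolutions

I = ½MR² = (1/2)(41.3)(0.653)² = 8.805 kg·m².
Friction force f = μN = (0.54)(36.8) = 19.87 N at the rim; torque magnitude τ = fR = 12.98 N·m, opposing ω.
|α| = τ/I = 12.98/8.805 = 1.474 rad/s² (deceleration).
ω² = ω₀² − 2|α|θ with ω = 0 ⇒ θ = ω₀²/(2|α|) = 502.9 rad = 80.04 rev.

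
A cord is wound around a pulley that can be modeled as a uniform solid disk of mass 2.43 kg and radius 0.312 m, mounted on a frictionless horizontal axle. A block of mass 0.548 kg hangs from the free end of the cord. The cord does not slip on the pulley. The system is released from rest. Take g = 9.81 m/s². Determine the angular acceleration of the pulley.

α ≈ 9.77 rad/s²

I = ½MR² = (1/2)(2.43)(0.312)² = 0.1183 kg·m².
Block: mg − T = ma. Pulley: TR = Iα. No-slip: a = αR, so T = (I/R²)a = 1.215·a.
Then mg = (m + 1.215)a, so a = (0.548)(9.81)/(0.548 + 1.215) = 3.049 m/s².
α = a/R = 3.049/0.312 = 9.773 rad/s².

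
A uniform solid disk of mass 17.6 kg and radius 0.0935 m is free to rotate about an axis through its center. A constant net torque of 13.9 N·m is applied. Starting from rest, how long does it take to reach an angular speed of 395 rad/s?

t ≈ 2.19 s

I = ½MR² = (1/2)(17.6)(0.0935)² = 0.07693 kg·m².
α = τ/I = 13.9/0.07693 = 180.7 rad/s².
ω = αt ⇒ t = ω/α = 395/180.7 = 2.186 s.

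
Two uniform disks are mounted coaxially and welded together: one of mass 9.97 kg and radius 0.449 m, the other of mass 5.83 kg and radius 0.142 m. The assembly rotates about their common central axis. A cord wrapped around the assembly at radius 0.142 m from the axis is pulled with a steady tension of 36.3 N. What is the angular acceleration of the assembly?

I = ½M₁R₁² + ½M₂R₂² = ½(9.97)(0.449)² + ½(5.83)(0.142)² = 1.064 kg·m².
τ = F r = (36.3)(0.142) = 5.155 N·m.
α = τ/I = 5.155/1.064 = 4.846 rad/s².

α ≈ 4.85 rad/s²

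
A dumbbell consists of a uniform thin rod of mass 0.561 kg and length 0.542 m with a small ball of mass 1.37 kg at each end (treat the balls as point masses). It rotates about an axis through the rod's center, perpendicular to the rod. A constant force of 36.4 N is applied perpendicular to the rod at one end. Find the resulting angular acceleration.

I_rod = (1/12)ML² = (1/12)(0.561)(0.542)² = 0.01373 kg·m².
I_balls = 2·m·(L/2)² = 2(1.37)(0.2710)² = 0.2012 kg·m².
Total I = 0.2150 kg·m².
τ = F·(L/2) = (36.4)(0.271) = 9.864 N·m.
α = τ/I = 9.864/0.2150 = 45.89 rad/s².

α ≈ 45.9 rad/s²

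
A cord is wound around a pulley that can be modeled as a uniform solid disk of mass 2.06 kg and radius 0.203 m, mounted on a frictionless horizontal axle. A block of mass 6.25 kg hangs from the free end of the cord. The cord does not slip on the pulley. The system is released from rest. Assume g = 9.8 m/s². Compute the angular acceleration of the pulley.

I = ½MR² = (1/2)(2.06)(0.203)² = 0.04245 kg·m².
Block: mg − T = ma. Pulley: TR = Iα. No-slip: a = αR, so T = (I/R²)a = 1.030·a.
Then mg = (m + 1.030)a, so a = (6.25)(9.8)/(6.25 + 1.030) = 8.413 m/s².
α = a/R = 8.413/0.203 = 41.45 rad/s².

α ≈ 41.4 rad/s²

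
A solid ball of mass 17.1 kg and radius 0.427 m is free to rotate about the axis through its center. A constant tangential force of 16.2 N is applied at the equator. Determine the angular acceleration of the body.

I = (2/5)MR² = (2/5)(17.1)(0.427)² = 1.247 kg·m².
τ = F R = (16.2)(0.427) = 6.917 N·m.
From τ = Iα: α = 6.917/1.247 = 5.547 rad/s².

α ≈ 5.55 rad/s²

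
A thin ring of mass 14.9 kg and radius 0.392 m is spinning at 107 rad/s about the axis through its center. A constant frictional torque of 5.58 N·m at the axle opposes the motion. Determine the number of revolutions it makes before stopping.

I = MR² = (14.9)(0.392)² = 2.290 kg·m².
The net torque has magnitude 5.58 N·m, opposing ω.
|α| = τ/I = 5.580/2.290 = 2.437 rad/s² (deceleration).
ω² = ω₀² − 2|α|θ with ω = 0 ⇒ θ = ω₀²/(2|α|) = 2349 rad = 373.8 rev.

≈ 374 revolutions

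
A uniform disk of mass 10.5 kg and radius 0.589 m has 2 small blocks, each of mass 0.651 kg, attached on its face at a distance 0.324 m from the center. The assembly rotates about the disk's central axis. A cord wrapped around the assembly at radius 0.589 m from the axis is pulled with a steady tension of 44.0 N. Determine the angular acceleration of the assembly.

α ≈ 13.2 rad/s²

I_disk = ½MR² = ½(10.5)(0.589)² = 1.821 kg·m².
I_blocks = 2·m·r² = 2(0.651)(0.324)² = 0.1367 kg·m².
Total I = 1.958 kg·m².
τ = F r = (44.0)(0.589) = 25.92 N·m.
α = τ/I = 25.92/1.958 = 13.24 rad/s².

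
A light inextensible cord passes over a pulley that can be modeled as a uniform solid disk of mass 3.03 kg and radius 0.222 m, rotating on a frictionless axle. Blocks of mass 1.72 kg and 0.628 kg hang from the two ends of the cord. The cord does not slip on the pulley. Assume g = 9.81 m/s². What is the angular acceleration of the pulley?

I = ½MR² = (1/2)(3.03)(0.222)² = 0.07467 kg·m².
Heavier block: m₁g − T₁ = m₁a. Lighter block: T₂ − m₂g = m₂a.
Pulley: (T₁ − T₂)R = Iα = I(a/R), so T₁ − T₂ = (I/R²)a = (1/2)M_p a = 1.515·a.
Adding the three: (m₁ − m₂)g = (m₁ + m₂ + 1.515)a, so a = (1.72 − 0.628)(9.81)/(1.72 + 0.628 + 1.515) = 2.773 m/s².
α = a/R = 2.773/0.222 = 12.49 rad/s².

α ≈ 12.5 rad/s²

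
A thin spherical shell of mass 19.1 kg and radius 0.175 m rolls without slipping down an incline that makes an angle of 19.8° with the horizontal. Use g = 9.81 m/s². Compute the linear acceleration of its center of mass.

Translation along the incline: Mg sinθ − f = Ma.
Rotation about the center: fR = Iα with I = (2/3)MR². No-slip gives a = αR, so f = (I/R²)a = (2/3)M a.
Substituting: Mg sinθ = (1 + 0.6667)Ma, so a = g sinθ/(1 + 0.6667) = (9.81) sin 19.8° / 1.667 = 1.994 m/s².

a ≈ 1.99 m/s²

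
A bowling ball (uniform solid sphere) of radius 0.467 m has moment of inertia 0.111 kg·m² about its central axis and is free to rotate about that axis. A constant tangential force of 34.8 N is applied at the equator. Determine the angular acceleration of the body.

α ≈ 146 rad/s²

τ = F R = (34.8)(0.467) = 16.25 N·m.
Newton's second law for rotation, τ = Iα, gives α = τ/I = 16.25/0.1110 = 146.4 rad/s².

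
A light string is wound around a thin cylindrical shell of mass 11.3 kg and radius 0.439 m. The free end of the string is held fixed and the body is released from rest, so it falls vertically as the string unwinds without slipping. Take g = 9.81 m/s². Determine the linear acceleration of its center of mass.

a ≈ 4.91 m/s²

Translation: Mg − T = Ma. Rotation about the center: TR = Iα with I = MR².
With a = αR: T = (I/R²)a = M a, so Mg = (1 + 1.000)Ma.
a = g/(1 + 1.000) = 9.81/2.000 = 4.905 m/s².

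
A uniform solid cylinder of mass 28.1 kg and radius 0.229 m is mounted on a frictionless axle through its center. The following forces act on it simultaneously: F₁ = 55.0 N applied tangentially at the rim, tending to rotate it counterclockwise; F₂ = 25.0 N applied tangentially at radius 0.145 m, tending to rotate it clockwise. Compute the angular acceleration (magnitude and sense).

I = ½MR² = (1/2)(28.1)(0.229)² = 0.7368 kg·m².
Taking counterclockwise as positive: τ₁ = +(55.0)(0.229) = +12.60 N·m; τ₂ = −(25.0)(0.145) = −3.625 N·m.
Net torque τ = 8.970 N·m.
α = τ/I = 8.970/0.7368 = 12.17 rad/s².

α ≈ 12.2 rad/s², counterclockwise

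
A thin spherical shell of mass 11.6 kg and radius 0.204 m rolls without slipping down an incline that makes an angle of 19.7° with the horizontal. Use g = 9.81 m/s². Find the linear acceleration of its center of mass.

Translation along the incline: Mg sinθ − f = Ma.
Rotation about the center: fR = Iα with I = (2/3)MR². No-slip gives a = αR, so f = (I/R²)a = (2/3)M a.
Substituting: Mg sinθ = (1 + 0.6667)Ma, so a = g sinθ/(1 + 0.6667) = (9.81) sin 19.7° / 1.667 = 1.984 m/s².

a ≈ 1.98 m/s²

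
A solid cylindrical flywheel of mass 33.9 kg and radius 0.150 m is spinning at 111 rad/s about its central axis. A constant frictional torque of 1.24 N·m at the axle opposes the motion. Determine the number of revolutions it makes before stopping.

≈ 302 revolutions

I = ½MR² = (1/2)(33.9)(0.150)² = 0.3814 kg·m².
The net torque has magnitude 1.24 N·m, opposing ω.
|α| = τ/I = 1.240/0.3814 = 3.251 rad/s² (deceleration).
ω² = ω₀² − 2|α|θ with ω = 0 ⇒ θ = ω₀²/(2|α|) = 1895 rad = 301.6 rev.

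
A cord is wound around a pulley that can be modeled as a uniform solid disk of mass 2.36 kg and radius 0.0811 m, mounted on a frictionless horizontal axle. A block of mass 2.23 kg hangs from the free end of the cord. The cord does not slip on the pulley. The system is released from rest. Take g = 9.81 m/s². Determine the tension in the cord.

T ≈ 7.57 N

I = ½MR² = (1/2)(2.36)(0.0811)² = 0.007761 kg·m².
Block: mg − T = ma. Pulley: TR = Iα. No-slip: a = αR, so T = (I/R²)a = 1.180·a.
Then mg = (m + 1.180)a, so a = (2.23)(9.81)/(2.23 + 1.180) = 6.415 m/s².
T = 1.180·a = 7.570 N.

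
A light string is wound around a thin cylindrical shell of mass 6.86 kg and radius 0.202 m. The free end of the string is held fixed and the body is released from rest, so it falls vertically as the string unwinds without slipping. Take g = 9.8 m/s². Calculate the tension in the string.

Translation: Mg − T = Ma. Rotation about the center: TR = Iα with I = MR².
With a = αR: T = (I/R²)a = M a, so Mg = (1 + 1.000)Ma.
a = g/(1 + 1.000) = 9.8/2.000 = 4.900 m/s².
T = 1.000·M·a = (1.000)(6.86)(4.900) = 33.61 N.

T ≈ 33.6 N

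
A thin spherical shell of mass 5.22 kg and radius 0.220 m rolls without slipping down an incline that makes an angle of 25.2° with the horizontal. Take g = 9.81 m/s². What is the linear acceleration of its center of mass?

Translation along the incline: Mg sinθ − f = Ma.
Rotation about the center: fR = Iα with I = (2/3)MR². No-slip gives a = αR, so f = (I/R²)a = (2/3)M a.
Substituting: Mg sinθ = (1 + 0.6667)Ma, so a = g sinθ/(1 + 0.6667) = (9.81) sin 25.2° / 1.667 = 2.506 m/s².

a ≈ 2.51 m/s²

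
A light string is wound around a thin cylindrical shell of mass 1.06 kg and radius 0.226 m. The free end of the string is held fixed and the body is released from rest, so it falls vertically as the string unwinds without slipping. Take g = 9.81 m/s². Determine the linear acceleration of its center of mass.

Translation: Mg − T = Ma. Rotation about the center: TR = Iα with I = MR².
With a = αR: T = (I/R²)a = M a, so Mg = (1 + 1.000)Ma.
a = g/(1 + 1.000) = 9.81/2.000 = 4.905 m/s².

a ≈ 4.91 m/s²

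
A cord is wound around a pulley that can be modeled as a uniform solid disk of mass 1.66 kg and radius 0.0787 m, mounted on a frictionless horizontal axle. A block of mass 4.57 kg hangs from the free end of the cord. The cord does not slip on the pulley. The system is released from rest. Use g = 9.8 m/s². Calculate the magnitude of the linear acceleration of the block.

I = ½MR² = (1/2)(1.66)(0.0787)² = 0.005141 kg·m².
Block: mg − T = ma. Pulley: TR = Iα. No-slip: a = αR, so T = (I/R²)a = 0.8300·a.
Then mg = (m + 0.8300)a, so a = (4.57)(9.8)/(4.57 + 0.8300) = 8.294 m/s².

a ≈ 8.29 m/s²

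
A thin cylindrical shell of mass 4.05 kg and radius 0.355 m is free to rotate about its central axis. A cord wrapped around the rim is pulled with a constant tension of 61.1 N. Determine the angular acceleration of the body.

α ≈ 42.5 rad/s²

I = MR² = (4.05)(0.355)² = 0.5104 kg·m².
τ = F R = (61.1)(0.355) = 21.69 N·m.
From τ = Iα: α = 21.69/0.5104 = 42.50 rad/s².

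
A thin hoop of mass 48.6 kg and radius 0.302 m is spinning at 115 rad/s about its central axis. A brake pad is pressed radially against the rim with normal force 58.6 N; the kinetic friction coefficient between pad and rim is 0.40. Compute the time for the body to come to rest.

I = MR² = (48.6)(0.302)² = 4.433 kg·m².
Friction force f = μN = (0.40)(58.6) = 23.44 N at the rim; torque magnitude τ = fR = 7.079 N·m, opposing ω.
|α| = τ/I = 7.079/4.433 = 1.597 rad/s² (deceleration).
0 = ω₀ − |α|t ⇒ t = ω₀/|α| = 115/1.597 = 72.01 s.

t ≈ 72.0 s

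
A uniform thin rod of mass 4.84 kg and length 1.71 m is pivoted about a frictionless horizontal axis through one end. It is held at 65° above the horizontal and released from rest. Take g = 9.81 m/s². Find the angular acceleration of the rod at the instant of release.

About the pivot, I = (1/3)ML² = (1/3)(4.84)(1.71)² = 4.718 kg·m².
The weight acts at the center, a distance L/2 = 0.8550 m from the pivot; τ = Mg(L/2) cos 65° = 17.16 N·m.
α = τ/I = 17.16/4.718 = 3.637 rad/s².
(Equivalently α = (3g/(2L)) cos 65° = 3.637 rad/s².)

α ≈ 3.64 rad/s²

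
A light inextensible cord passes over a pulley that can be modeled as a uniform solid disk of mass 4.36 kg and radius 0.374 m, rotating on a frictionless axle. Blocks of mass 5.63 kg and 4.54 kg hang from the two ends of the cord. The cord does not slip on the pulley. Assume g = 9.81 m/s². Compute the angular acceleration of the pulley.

I = ½MR² = (1/2)(4.36)(0.374)² = 0.3049 kg·m².
Heavier block: m₁g − T₁ = m₁a. Lighter block: T₂ − m₂g = m₂a.
Pulley: (T₁ − T₂)R = Iα = I(a/R), so T₁ − T₂ = (I/R²)a = (1/2)M_p a = 2.180·a.
Adding the three: (m₁ − m₂)g = (m₁ + m₂ + 2.180)a, so a = (5.63 − 4.54)(9.81)/(5.63 + 4.54 + 2.180) = 0.8658 m/s².
α = a/R = 0.8658/0.374 = 2.315 rad/s².

α ≈ 2.32 rad/s²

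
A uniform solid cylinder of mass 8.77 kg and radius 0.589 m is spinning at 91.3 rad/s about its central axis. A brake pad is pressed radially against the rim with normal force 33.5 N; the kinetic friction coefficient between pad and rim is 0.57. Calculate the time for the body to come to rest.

t ≈ 12.3 s

I = ½MR² = (1/2)(8.77)(0.589)² = 1.521 kg·m².
Friction force f = μN = (0.57)(33.5) = 19.09 N at the rim; torque magnitude τ = fR = 11.25 N·m, opposing ω.
|α| = τ/I = 11.25/1.521 = 7.393 rad/s² (deceleration).
0 = ω₀ − |α|t ⇒ t = ω₀/|α| = 91.3/7.393 = 12.35 s.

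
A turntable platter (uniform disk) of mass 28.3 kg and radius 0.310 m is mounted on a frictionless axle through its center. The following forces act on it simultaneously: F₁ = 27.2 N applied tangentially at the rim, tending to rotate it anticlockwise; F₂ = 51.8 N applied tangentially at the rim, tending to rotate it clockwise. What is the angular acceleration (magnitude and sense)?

α ≈ 5.61 rad/s², clockwise

I = ½MR² = (1/2)(28.3)(0.310)² = 1.360 kg·m².
Taking anticlockwise as positive: τ₁ = +(27.2)(0.310) = +8.432 N·m; τ₂ = −(51.8)(0.310) = −16.06 N·m.
Net torque τ = -7.626 N·m.
α = τ/I = -7.626/1.360 = -5.608 rad/s².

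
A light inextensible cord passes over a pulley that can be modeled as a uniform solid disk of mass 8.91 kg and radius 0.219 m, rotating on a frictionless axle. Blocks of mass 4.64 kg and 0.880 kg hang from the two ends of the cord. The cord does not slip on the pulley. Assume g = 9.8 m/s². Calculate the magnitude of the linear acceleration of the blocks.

a ≈ 3.69 m/s²

I = ½MR² = (1/2)(8.91)(0.219)² = 0.2137 kg·m².
Heavier block: m₁g − T₁ = m₁a. Lighter block: T₂ − m₂g = m₂a.
Pulley: (T₁ − T₂)R = Iα = I(a/R), so T₁ − T₂ = (I/R²)a = (1/2)M_p a = 4.455·a.
Adding the three: (m₁ − m₂)g = (m₁ + m₂ + 4.455)a, so a = (4.64 − 0.880)(9.8)/(4.64 + 0.880 + 4.455) = 3.694 m/s².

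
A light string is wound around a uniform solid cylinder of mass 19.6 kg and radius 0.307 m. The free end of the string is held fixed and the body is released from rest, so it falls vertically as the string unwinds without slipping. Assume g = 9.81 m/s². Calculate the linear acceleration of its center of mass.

a ≈ 6.54 m/s²

Translation: Mg − T = Ma. Rotation about the center: TR = Iα with I = ½MR².
With a = αR: T = (I/R²)a = (1/2)M a, so Mg = (1 + 0.5000)Ma.
a = g/(1 + 0.5000) = 9.81/1.500 = 6.540 m/s².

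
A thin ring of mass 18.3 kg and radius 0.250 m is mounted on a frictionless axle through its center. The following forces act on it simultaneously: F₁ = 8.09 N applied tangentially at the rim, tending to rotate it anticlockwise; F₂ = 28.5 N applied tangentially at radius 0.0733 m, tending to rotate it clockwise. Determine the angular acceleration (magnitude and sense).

α ≈ 0.0582 rad/s², clockwise

I = MR² = (18.3)(0.250)² = 1.144 kg·m².
Taking anticlockwise as positive: τ₁ = +(8.09)(0.250) = +2.022 N·m; τ₂ = −(28.5)(0.0733) = −2.089 N·m.
Net torque τ = -0.06655 N·m.
α = τ/I = -0.06655/1.144 = -0.05819 rad/s².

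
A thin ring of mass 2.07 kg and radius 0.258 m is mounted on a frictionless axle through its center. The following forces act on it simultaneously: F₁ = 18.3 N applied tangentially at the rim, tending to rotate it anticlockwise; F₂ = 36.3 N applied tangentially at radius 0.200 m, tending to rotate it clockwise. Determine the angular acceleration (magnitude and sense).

α ≈ 18.4 rad/s², clockwise

I = MR² = (2.07)(0.258)² = 0.1378 kg·m².
Taking anticlockwise as positive: τ₁ = +(18.3)(0.258) = +4.721 N·m; τ₂ = −(36.3)(0.200) = −7.260 N·m.
Net torque τ = -2.539 N·m.
α = τ/I = -2.539/0.1378 = -18.42 rad/s².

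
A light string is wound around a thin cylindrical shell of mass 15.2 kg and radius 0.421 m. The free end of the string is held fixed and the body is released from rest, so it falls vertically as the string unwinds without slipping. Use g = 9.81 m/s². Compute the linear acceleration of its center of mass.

a ≈ 4.91 m/s²

Translation: Mg − T = Ma. Rotation about the center: TR = Iα with I = MR².
With a = αR: T = (I/R²)a = M a, so Mg = (1 + 1.000)Ma.
a = g/(1 + 1.000) = 9.81/2.000 = 4.905 m/s².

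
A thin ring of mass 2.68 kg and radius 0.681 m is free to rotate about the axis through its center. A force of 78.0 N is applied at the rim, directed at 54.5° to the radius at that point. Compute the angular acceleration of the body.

α ≈ 34.8 rad/s²

I = MR² = (2.68)(0.681)² = 1.243 kg·m².
Only the tangential component produces torque: τ = F R sinθ = (78.0)(0.681) sin 54.5° = 43.24 N·m.
From τ = Iα: α = 43.24/1.243 = 34.79 rad/s².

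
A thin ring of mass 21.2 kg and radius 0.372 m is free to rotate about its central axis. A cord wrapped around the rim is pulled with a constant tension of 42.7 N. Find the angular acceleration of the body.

α ≈ 5.41 rad/s²

I = MR² = (21.2)(0.372)² = 2.934 kg·m².
τ = F R = (42.7)(0.372) = 15.88 N·m.
Newton's second law for rotation, τ = Iα, gives α = τ/I = 15.88/2.934 = 5.414 rad/s².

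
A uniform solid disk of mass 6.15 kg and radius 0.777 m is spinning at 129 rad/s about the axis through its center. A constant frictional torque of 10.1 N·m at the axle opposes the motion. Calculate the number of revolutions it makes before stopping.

≈ 243 revolutions

I = ½MR² = (1/2)(6.15)(0.777)² = 1.856 kg·m².
The net torque has magnitude 10.1 N·m, opposing ω.
|α| = τ/I = 10.10/1.856 = 5.440 rad/s² (deceleration).
ω² = ω₀² − 2|α|θ with ω = 0 ⇒ θ = ω₀²/(2|α|) = 1529 rad = 243.4 rev.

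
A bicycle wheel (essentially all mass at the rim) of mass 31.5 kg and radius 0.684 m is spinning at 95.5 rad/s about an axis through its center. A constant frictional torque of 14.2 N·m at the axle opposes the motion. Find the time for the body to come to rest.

t ≈ 99.1 s

I = MR² = (31.5)(0.684)² = 14.74 kg·m².
The net torque has magnitude 14.2 N·m, opposing ω.
|α| = τ/I = 14.20/14.74 = 0.9635 rad/s² (deceleration).
0 = ω₀ − |α|t ⇒ t = ω₀/|α| = 95.5/0.9635 = 99.11 s.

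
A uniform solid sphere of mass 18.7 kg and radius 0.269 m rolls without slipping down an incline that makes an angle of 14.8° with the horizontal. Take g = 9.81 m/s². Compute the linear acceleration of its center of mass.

a ≈ 1.79 m/s²

Translation along the incline: Mg sinθ − f = Ma.
Rotation about the center: fR = Iα with I = (2/5)MR². No-slip gives a = αR, so f = (I/R²)a = (2/5)M a.
Substituting: Mg sinθ = (1 + 0.4000)Ma, so a = g sinθ/(1 + 0.4000) = (9.81) sin 14.8° / 1.400 = 1.790 m/s².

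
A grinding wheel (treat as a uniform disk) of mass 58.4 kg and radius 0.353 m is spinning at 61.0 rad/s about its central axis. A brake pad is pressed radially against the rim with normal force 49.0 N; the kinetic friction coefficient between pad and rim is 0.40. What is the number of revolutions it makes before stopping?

≈ 156 revolutions

I = ½MR² = (1/2)(58.4)(0.353)² = 3.639 kg·m².
Friction force f = μN = (0.40)(49.0) = 19.60 N at the rim; torque magnitude τ = fR = 6.919 N·m, opposing ω.
|α| = τ/I = 6.919/3.639 = 1.902 rad/s² (deceleration).
ω² = ω₀² − 2|α|θ with ω = 0 ⇒ θ = ω₀²/(2|α|) = 978.4 rad = 155.7 rev.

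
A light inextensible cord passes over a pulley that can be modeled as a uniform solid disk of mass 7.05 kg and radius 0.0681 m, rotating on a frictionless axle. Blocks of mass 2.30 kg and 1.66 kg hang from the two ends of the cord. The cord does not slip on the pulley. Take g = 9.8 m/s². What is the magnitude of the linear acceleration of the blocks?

a ≈ 0.838 m/s²

I = ½MR² = (1/2)(7.05)(0.0681)² = 0.01635 kg·m².
Heavier block: m₁g − T₁ = m₁a. Lighter block: T₂ − m₂g = m₂a.
Pulley: (T₁ − T₂)R = Iα = I(a/R), so T₁ − T₂ = (I/R²)a = (1/2)M_p a = 3.525·a.
Adding the three: (m₁ − m₂)g = (m₁ + m₂ + 3.525)a, so a = (2.30 − 1.66)(9.8)/(2.30 + 1.66 + 3.525) = 0.8379 m/s².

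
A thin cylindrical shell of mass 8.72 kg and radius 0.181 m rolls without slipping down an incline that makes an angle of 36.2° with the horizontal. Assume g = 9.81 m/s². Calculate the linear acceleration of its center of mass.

a ≈ 2.90 m/s²

Translation along the incline: Mg sinθ − f = Ma.
Rotation about the center: fR = Iα with I = MR². No-slip gives a = αR, so f = (I/R²)a = M a.
Substituting: Mg sinθ = (1 + 1.000)Ma, so a = g sinθ/(1 + 1.000) = (9.81) sin 36.2° / 2.000 = 2.897 m/s².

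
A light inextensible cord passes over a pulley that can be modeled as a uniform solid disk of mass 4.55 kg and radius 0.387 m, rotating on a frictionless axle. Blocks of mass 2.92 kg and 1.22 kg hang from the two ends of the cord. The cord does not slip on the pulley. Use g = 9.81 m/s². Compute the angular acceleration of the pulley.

α ≈ 6.72 rad/s²

I = ½MR² = (1/2)(4.55)(0.387)² = 0.3407 kg·m².
Heavier block: m₁g − T₁ = m₁a. Lighter block: T₂ − m₂g = m₂a.
Pulley: (T₁ − T₂)R = Iα = I(a/R), so T₁ − T₂ = (I/R²)a = (1/2)M_p a = 2.275·a.
Adding the three: (m₁ − m₂)g = (m₁ + m₂ + 2.275)a, so a = (2.92 − 1.22)(9.81)/(2.92 + 1.22 + 2.275) = 2.600 m/s².
α = a/R = 2.600/0.387 = 6.718 rad/s².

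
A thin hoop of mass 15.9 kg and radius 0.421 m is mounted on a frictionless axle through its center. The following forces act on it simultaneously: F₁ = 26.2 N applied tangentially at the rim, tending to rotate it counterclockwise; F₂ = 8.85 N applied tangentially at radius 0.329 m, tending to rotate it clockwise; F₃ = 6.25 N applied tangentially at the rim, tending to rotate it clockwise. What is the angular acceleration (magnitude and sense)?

α ≈ 1.95 rad/s², counterclockwise

I = MR² = (15.9)(0.421)² = 2.818 kg·m².
Taking counterclockwise as positive: τ₁ = +(26.2)(0.421) = +11.03 N·m; τ₂ = −(8.85)(0.329) = −2.912 N·m; τ₃ = −(6.25)(0.421) = −2.631 N·m.
Net torque τ = 5.487 N·m.
α = τ/I = 5.487/2.818 = 1.947 rad/s².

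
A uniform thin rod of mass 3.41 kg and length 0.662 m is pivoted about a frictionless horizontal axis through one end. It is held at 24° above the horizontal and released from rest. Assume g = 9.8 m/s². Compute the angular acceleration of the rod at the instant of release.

About the pivot, I = (1/3)ML² = (1/3)(3.41)(0.662)² = 0.4981 kg·m².
The weight acts at the center, a distance L/2 = 0.3310 m from the pivot; τ = Mg(L/2) cos 24° = 10.11 N·m.
α = τ/I = 10.11/0.4981 = 20.29 rad/s².
(Equivalently α = (3g/(2L)) cos 24° = 20.29 rad/s².)

α ≈ 20.3 rad/s²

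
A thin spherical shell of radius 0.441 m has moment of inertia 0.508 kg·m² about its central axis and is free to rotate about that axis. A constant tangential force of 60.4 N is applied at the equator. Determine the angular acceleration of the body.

τ = F R = (60.4)(0.441) = 26.64 N·m.
Newton's second law for rotation, τ = Iα, gives α = τ/I = 26.64/0.5080 = 52.43 rad/s².

α ≈ 52.4 rad/s²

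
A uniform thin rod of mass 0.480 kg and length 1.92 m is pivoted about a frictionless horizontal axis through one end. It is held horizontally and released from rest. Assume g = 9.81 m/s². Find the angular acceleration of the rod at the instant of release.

α ≈ 7.66 rad/s²

About the pivot, I = (1/3)ML² = (1/3)(0.480)(1.92)² = 0.5898 kg·m².
The weight acts at the center, a distance L/2 = 0.9600 m from the pivot; τ = Mg(L/2) = 4.520 N·m.
α = τ/I = 4.520/0.5898 = 7.664 rad/s².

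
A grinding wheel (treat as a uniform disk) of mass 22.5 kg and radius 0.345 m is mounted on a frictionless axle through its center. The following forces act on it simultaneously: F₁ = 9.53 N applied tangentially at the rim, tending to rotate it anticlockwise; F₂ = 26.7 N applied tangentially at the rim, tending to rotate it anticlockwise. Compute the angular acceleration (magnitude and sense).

I = ½MR² = (1/2)(22.5)(0.345)² = 1.339 kg·m².
Taking anticlockwise as positive: τ₁ = +(9.53)(0.345) = +3.288 N·m; τ₂ = +(26.7)(0.345) = +9.211 N·m.
Net torque τ = 12.50 N·m.
α = τ/I = 12.50/1.339 = 9.335 rad/s².

α ≈ 9.33 rad/s², anticlockwise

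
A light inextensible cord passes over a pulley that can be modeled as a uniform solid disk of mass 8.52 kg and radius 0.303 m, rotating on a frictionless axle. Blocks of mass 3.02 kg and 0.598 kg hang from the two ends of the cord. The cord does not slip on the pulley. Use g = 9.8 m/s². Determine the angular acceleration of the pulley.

α ≈ 9.94 rad/s²

I = ½MR² = (1/2)(8.52)(0.303)² = 0.3911 kg·m².
Heavier block: m₁g − T₁ = m₁a. Lighter block: T₂ − m₂g = m₂a.
Pulley: (T₁ − T₂)R = Iα = I(a/R), so T₁ − T₂ = (I/R²)a = (1/2)M_p a = 4.260·a.
Adding the three: (m₁ − m₂)g = (m₁ + m₂ + 4.260)a, so a = (3.02 − 0.598)(9.8)/(3.02 + 0.598 + 4.260) = 3.013 m/s².
α = a/R = 3.013/0.303 = 9.944 rad/s².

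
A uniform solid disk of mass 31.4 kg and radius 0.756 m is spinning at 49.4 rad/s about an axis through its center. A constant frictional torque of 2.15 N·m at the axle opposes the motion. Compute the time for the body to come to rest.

t ≈ 206 s

I = ½MR² = (1/2)(31.4)(0.756)² = 8.973 kg·m².
The net torque has magnitude 2.15 N·m, opposing ω.
|α| = τ/I = 2.150/8.973 = 0.2396 rad/s² (deceleration).
0 = ω₀ − |α|t ⇒ t = ω₀/|α| = 49.4/0.2396 = 206.2 s.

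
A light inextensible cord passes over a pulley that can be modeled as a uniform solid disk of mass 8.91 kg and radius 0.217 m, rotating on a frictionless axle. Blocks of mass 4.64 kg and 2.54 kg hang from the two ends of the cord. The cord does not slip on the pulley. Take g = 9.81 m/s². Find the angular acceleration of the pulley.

α ≈ 8.16 rad/s²

I = ½MR² = (1/2)(8.91)(0.217)² = 0.2098 kg·m².
Heavier block: m₁g − T₁ = m₁a. Lighter block: T₂ − m₂g = m₂a.
Pulley: (T₁ − T₂)R = Iα = I(a/R), so T₁ − T₂ = (I/R²)a = (1/2)M_p a = 4.455·a.
Adding the three: (m₁ − m₂)g = (m₁ + m₂ + 4.455)a, so a = (4.64 − 2.54)(9.81)/(4.64 + 2.54 + 4.455) = 1.771 m/s².
α = a/R = 1.771/0.217 = 8.159 rad/s².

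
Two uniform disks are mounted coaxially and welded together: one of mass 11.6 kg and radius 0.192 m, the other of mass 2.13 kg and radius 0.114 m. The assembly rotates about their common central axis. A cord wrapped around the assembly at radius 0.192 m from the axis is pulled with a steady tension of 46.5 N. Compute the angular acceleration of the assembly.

α ≈ 39.2 rad/s²

I = ½M₁R₁² + ½M₂R₂² = ½(11.6)(0.192)² + ½(2.13)(0.114)² = 0.2277 kg·m².
τ = F r = (46.5)(0.192) = 8.928 N·m.
α = τ/I = 8.928/0.2277 = 39.22 rad/s².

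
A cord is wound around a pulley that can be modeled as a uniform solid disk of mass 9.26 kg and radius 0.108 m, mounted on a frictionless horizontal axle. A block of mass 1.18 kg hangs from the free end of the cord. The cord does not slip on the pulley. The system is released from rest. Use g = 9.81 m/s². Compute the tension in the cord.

T ≈ 9.22 N

I = ½MR² = (1/2)(9.26)(0.108)² = 0.05400 kg·m².
Block: mg − T = ma. Pulley: TR = Iα. No-slip: a = αR, so T = (I/R²)a = 4.630·a.
Then mg = (m + 4.630)a, so a = (1.18)(9.81)/(1.18 + 4.630) = 1.992 m/s².
T = 4.630·a = 9.225 N.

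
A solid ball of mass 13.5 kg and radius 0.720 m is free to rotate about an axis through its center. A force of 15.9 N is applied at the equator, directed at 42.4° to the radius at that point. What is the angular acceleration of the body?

α ≈ 2.76 rad/s²

I = (2/5)MR² = (2/5)(13.5)(0.720)² = 2.799 kg·m².
Only the tangential component produces torque: τ = F R sinθ = (15.9)(0.720) sin 42.4° = 7.719 N·m.
Newton's second law for rotation, τ = Iα, gives α = τ/I = 7.719/2.799 = 2.758 rad/s².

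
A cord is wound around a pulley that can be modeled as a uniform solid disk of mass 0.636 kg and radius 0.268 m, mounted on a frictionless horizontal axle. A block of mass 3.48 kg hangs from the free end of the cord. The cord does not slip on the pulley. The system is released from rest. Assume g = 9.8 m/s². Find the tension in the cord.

T ≈ 2.86 N

I = ½MR² = (1/2)(0.636)(0.268)² = 0.02284 kg·m².
Block: mg − T = ma. Pulley: TR = Iα. No-slip: a = αR, so T = (I/R²)a = 0.3180·a.
Then mg = (m + 0.3180)a, so a = (3.48)(9.8)/(3.48 + 0.3180) = 8.979 m/s².
T = 0.3180·a = 2.855 N.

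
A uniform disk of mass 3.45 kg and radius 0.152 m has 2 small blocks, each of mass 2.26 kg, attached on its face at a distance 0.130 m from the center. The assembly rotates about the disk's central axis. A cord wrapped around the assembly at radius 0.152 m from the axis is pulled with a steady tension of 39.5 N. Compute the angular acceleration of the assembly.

I_disk = ½MR² = ½(3.45)(0.152)² = 0.03985 kg·m².
I_blocks = 2·m·r² = 2(2.26)(0.130)² = 0.07639 kg·m².
Total I = 0.1162 kg·m².
τ = F r = (39.5)(0.152) = 6.004 N·m.
α = τ/I = 6.004/0.1162 = 51.65 rad/s².

α ≈ 51.7 rad/s²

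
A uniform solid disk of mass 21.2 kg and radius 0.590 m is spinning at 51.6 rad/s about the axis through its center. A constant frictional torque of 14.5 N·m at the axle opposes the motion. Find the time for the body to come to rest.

I = ½MR² = (1/2)(21.2)(0.590)² = 3.690 kg·m².
The net torque has magnitude 14.5 N·m, opposing ω.
|α| = τ/I = 14.50/3.690 = 3.930 rad/s² (deceleration).
0 = ω₀ − |α|t ⇒ t = ω₀/|α| = 51.6/3.930 = 13.13 s.

t ≈ 13.1 s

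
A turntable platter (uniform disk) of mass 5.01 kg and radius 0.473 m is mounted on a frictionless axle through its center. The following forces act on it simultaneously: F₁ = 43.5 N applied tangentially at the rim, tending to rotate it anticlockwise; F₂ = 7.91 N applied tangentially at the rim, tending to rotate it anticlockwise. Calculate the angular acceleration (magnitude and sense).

α ≈ 43.4 rad/s², anticlockwise

I = ½MR² = (1/2)(5.01)(0.473)² = 0.5604 kg·m².
Taking anticlockwise as positive: τ₁ = +(43.5)(0.473) = +20.58 N·m; τ₂ = +(7.91)(0.473) = +3.741 N·m.
Net torque τ = 24.32 N·m.
α = τ/I = 24.32/0.5604 = 43.39 rad/s².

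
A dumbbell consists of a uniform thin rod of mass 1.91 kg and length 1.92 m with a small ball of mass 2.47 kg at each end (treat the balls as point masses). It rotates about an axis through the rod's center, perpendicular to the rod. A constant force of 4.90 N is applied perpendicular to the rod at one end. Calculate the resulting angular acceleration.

I_rod = (1/12)ML² = (1/12)(1.91)(1.92)² = 0.5868 kg·m².
I_balls = 2·m·(L/2)² = 2(2.47)(0.9600)² = 4.553 kg·m².
Total I = 5.139 kg·m².
τ = F·(L/2) = (4.90)(0.960) = 4.704 N·m.
α = τ/I = 4.704/5.139 = 0.9153 rad/s².

α ≈ 0.915 rad/s²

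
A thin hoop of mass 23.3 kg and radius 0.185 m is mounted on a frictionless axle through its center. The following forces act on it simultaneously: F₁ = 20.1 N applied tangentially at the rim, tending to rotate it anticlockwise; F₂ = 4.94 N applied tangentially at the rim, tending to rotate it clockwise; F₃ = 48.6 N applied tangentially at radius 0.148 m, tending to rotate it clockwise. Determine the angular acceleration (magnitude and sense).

α ≈ 5.50 rad/s², clockwise

I = MR² = (23.3)(0.185)² = 0.7974 kg·m².
Taking anticlockwise as positive: τ₁ = +(20.1)(0.185) = +3.719 N·m; τ₂ = −(4.94)(0.185) = −0.9139 N·m; τ₃ = −(48.6)(0.148) = −7.193 N·m.
Net torque τ = -4.388 N·m.
α = τ/I = -4.388/0.7974 = -5.503 rad/s².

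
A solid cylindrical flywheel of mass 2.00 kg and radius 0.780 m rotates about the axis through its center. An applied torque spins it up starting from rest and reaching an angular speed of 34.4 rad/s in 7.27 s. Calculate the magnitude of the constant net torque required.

τ ≈ 2.88 N·m

I = ½MR² = (1/2)(2.00)(0.780)² = 0.6084 kg·m².
α = Δω/Δt = (34.4 − 0)/7.27 = 4.732 rad/s².
τ = Iα = (0.6084)(4.732) = 2.879 N·m.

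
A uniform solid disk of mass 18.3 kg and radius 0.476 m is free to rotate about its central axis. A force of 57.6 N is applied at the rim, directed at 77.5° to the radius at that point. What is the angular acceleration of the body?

I = ½MR² = (1/2)(18.3)(0.476)² = 2.073 kg·m².
Only the tangential component produces torque: τ = F R sinθ = (57.6)(0.476) sin 77.5° = 26.77 N·m.
Newton's second law for rotation, τ = Iα, gives α = τ/I = 26.77/2.073 = 12.91 rad/s².

α ≈ 12.9 rad/s²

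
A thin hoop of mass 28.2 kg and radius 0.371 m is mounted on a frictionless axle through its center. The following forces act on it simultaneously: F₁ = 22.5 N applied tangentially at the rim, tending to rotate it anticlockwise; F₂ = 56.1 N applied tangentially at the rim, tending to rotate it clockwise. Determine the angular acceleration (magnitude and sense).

I = MR² = (28.2)(0.371)² = 3.881 kg·m².
Taking anticlockwise as positive: τ₁ = +(22.5)(0.371) = +8.348 N·m; τ₂ = −(56.1)(0.371) = −20.81 N·m.
Net torque τ = -12.47 N·m.
α = τ/I = -12.47/3.881 = -3.212 rad/s².

α ≈ 3.21 rad/s², clockwise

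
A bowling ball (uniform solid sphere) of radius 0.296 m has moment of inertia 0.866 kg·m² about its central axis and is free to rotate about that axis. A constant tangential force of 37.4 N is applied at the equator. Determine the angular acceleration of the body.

τ = F R = (37.4)(0.296) = 11.07 N·m.
Newton's second law for rotation, τ = Iα, gives α = τ/I = 11.07/0.8660 = 12.78 rad/s².

α ≈ 12.8 rad/s²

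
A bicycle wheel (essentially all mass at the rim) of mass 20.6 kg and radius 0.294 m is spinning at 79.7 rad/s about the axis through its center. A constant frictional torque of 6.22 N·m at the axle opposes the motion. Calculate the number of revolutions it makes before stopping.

I = MR² = (20.6)(0.294)² = 1.781 kg·m².
The net torque has magnitude 6.22 N·m, opposing ω.
|α| = τ/I = 6.220/1.781 = 3.493 rad/s² (deceleration).
ω² = ω₀² − 2|α|θ with ω = 0 ⇒ θ = ω₀²/(2|α|) = 909.2 rad = 144.7 rev.

≈ 145 revolutions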